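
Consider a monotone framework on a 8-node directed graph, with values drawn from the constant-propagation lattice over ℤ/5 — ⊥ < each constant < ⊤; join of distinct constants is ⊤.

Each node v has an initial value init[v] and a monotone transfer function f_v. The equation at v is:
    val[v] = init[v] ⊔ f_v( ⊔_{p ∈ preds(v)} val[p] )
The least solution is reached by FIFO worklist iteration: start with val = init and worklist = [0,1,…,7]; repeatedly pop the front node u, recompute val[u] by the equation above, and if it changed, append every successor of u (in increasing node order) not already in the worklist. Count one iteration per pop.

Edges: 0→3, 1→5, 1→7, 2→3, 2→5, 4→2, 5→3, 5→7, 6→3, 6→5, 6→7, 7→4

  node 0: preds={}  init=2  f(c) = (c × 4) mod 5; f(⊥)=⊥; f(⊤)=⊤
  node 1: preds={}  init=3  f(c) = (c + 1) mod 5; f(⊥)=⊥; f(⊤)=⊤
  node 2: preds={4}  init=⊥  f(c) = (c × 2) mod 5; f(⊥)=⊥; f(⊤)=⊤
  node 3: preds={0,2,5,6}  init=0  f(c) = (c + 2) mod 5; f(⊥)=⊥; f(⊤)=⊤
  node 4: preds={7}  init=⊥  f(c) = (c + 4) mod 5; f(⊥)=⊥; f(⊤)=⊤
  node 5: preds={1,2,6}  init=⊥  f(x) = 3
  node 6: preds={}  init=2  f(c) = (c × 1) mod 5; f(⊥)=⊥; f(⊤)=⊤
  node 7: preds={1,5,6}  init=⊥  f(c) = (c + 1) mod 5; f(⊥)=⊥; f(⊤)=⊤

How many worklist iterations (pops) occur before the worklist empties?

Trace (13 dequeues):
  [1] u=0 | in ⊥ | out 2 | ==
  [2] u=1 | in ⊥ | out 3 | ==
  [3] u=2 | in ⊥ | out ⊥ | ==
  [4] u=3 | in 2 | out ⊤ | prev 0 | push {}
  [5] u=4 | in ⊥ | out ⊥ | ==
  [6] u=5 | in ⊤ | out 3 | prev ⊥ | push {3}
  [7] u=6 | in ⊥ | out 2 | ==
  [8] u=7 | in ⊤ | out ⊤ | prev ⊥ | push {4}
  [9] u=3 | in ⊤ | out ⊤ | ==
  [10] u=4 | in ⊤ | out ⊤ | prev ⊥ | push {2}
  [11] u=2 | in ⊤ | out ⊤ | prev ⊥ | push {3,5}
  [12] u=3 | in ⊤ | out ⊤ | ==
  [13] u=5 | in ⊤ | out 3 | ==

Converged values:
  [0] 2
  [1] 3
  [2] ⊤
  [3] ⊤
  [4] ⊤
  [5] 3
  [6] 2
  [7] ⊤

13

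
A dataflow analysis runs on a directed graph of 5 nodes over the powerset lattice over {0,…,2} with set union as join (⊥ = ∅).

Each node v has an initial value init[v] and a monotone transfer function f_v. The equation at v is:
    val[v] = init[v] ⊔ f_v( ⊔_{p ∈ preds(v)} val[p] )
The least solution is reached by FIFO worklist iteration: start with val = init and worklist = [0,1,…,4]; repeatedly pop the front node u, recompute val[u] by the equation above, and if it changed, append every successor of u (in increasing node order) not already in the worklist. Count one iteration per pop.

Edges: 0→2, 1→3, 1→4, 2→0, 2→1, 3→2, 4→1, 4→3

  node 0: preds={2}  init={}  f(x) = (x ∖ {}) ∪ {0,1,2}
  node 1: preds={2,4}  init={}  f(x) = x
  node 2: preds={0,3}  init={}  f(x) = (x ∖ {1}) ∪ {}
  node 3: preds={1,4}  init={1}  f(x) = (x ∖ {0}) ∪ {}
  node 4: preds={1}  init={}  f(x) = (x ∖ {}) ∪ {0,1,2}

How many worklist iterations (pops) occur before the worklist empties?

10

Trace (10 dequeues):
  [1] u=0 | in {} | out {0,1,2} | prev {} | push {}
  [2] u=1 | in {} | out {} | ==
  [3] u=2 | in {0,1,2} | out {0,2} | prev {} | push {0,1}
  [4] u=3 | in {} | out {1} | ==
  [5] u=4 | in {} | out {0,1,2} | prev {} | push {3}
  [6] u=0 | in {0,2} | out {0,1,2} | ==
  [7] u=1 | in {0,1,2} | out {0,1,2} | prev {} | push {4}
  [8] u=3 | in {0,1,2} | out {1,2} | prev {1} | push {2}
  [9] u=4 | in {0,1,2} | out {0,1,2} | ==
  [10] u=2 | in {0,1,2} | out {0,2} | ==

Converged values:
  [0] {0,1,2}
  [1] {0,1,2}
  [2] {0,2}
  [3] {1,2}
  [4] {0,1,2}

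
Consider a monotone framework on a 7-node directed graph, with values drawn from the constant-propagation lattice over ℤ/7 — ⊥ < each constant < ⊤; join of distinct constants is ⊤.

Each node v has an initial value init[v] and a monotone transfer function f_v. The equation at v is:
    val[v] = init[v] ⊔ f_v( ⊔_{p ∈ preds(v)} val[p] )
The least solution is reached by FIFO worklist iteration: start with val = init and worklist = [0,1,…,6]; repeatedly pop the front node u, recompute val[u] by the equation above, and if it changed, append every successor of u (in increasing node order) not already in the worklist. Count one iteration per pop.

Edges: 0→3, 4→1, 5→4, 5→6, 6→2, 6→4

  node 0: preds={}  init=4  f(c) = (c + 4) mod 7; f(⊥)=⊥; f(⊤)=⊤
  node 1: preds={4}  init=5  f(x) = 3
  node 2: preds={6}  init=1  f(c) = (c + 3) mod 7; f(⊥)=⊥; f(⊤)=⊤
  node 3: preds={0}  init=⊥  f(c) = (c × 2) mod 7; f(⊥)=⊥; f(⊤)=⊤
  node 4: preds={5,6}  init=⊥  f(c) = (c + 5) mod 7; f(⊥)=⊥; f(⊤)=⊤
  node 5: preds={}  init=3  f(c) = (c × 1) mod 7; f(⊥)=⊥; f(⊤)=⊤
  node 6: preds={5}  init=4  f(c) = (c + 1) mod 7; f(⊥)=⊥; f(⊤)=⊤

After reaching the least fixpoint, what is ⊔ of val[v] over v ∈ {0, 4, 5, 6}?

⊤

Trace (8 dequeues):
  [1] u=0 | in ⊥ | out 4 | ==
  [2] u=1 | in ⊥ | out ⊤ | prev 5 | push {}
  [3] u=2 | in 4 | out ⊤ | prev 1 | push {}
  [4] u=3 | in 4 | out 1 | prev ⊥ | push {}
  [5] u=4 | in ⊤ | out ⊤ | prev ⊥ | push {1}
  [6] u=5 | in ⊥ | out 3 | ==
  [7] u=6 | in 3 | out 4 | ==
  [8] u=1 | in ⊤ | out ⊤ | ==

Converged values:
  [0] 4
  [1] ⊤
  [2] ⊤
  [3] 1
  [4] ⊤
  [5] 3
  [6] 4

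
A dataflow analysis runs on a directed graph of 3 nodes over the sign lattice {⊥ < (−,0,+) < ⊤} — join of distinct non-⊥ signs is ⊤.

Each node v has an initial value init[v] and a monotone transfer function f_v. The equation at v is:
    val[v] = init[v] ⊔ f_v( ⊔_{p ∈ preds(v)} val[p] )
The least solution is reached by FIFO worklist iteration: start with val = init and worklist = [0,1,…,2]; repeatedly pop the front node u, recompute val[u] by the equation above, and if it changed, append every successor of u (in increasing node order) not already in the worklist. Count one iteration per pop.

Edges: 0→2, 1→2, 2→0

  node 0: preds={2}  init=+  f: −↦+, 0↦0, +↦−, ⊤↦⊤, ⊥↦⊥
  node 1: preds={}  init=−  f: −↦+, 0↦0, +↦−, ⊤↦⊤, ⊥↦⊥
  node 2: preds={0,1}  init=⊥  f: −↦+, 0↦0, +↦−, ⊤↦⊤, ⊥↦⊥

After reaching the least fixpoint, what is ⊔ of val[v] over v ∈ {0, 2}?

Iteration log — 5 steps:
  step 1. node 0  ⊔preds=⊥  new=+  stable
  step 2. node 1  ⊔preds=⊥  new=−  stable
  step 3. node 2  ⊔preds=⊤  new=⊤  old=⊥  +wl: 0
  step 4. node 0  ⊔preds=⊤  new=⊤  old=+  +wl: 2
  step 5. node 2  ⊔preds=⊤  new=⊤  stable

Least fixpoint reached:
  node 0: ⊤
  node 1: −
  node 2: ⊤

⊤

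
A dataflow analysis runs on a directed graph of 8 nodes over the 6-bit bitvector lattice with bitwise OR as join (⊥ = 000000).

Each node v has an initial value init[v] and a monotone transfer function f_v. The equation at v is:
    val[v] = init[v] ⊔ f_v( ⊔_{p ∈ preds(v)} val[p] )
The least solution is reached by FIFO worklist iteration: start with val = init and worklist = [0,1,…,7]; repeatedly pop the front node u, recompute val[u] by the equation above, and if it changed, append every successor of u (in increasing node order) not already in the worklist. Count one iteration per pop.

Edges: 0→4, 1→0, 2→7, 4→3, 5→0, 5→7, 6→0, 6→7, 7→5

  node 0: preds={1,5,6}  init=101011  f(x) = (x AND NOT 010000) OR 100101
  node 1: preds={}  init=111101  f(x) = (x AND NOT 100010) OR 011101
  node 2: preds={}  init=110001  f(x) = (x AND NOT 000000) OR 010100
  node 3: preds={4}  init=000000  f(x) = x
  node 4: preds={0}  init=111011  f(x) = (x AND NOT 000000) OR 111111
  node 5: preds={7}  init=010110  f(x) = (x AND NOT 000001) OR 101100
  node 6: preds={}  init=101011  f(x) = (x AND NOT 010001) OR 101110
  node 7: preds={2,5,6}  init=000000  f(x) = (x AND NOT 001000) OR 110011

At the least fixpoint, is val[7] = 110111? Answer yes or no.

Trace (11 dequeues):
  [1] u=0 | in 111111 | out 101111 | prev 101011 | push {}
  [2] u=1 | in 000000 | out 111101 | ==
  [3] u=2 | in 000000 | out 110101 | prev 110001 | push {}
  [4] u=3 | in 111011 | out 111011 | prev 000000 | push {}
  [5] u=4 | in 101111 | out 111111 | prev 111011 | push {3}
  [6] u=5 | in 000000 | out 111110 | prev 010110 | push {0}
  [7] u=6 | in 000000 | out 101111 | prev 101011 | push {}
  [8] u=7 | in 111111 | out 110111 | prev 000000 | push {5}
  [9] u=3 | in 111111 | out 111111 | prev 111011 | push {}
  [10] u=0 | in 111111 | out 101111 | ==
  [11] u=5 | in 110111 | out 111110 | ==

Converged values:
  [0] 101111
  [1] 111101
  [2] 110101
  [3] 111111
  [4] 111111
  [5] 111110
  [6] 101111
  [7] 110111

yes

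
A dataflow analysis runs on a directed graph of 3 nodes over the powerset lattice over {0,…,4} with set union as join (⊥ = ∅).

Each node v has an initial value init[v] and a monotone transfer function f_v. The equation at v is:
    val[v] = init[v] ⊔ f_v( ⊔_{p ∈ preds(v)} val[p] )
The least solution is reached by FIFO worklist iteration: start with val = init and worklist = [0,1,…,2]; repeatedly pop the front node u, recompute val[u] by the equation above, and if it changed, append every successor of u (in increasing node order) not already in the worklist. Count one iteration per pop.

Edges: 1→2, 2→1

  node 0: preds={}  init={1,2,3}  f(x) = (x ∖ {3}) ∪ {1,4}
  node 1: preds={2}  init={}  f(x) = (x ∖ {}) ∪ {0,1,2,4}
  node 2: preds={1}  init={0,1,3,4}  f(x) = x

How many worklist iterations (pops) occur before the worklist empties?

4

Trace (4 dequeues):
  [1] u=0 | in {} | out {1,2,3,4} | prev {1,2,3} | push {}
  [2] u=1 | in {0,1,3,4} | out {0,1,2,3,4} | prev {} | push {}
  [3] u=2 | in {0,1,2,3,4} | out {0,1,2,3,4} | prev {0,1,3,4} | push {1}
  [4] u=1 | in {0,1,2,3,4} | out {0,1,2,3,4} | ==

Converged values:
  [0] {1,2,3,4}
  [1] {0,1,2,3,4}
  [2] {0,1,2,3,4}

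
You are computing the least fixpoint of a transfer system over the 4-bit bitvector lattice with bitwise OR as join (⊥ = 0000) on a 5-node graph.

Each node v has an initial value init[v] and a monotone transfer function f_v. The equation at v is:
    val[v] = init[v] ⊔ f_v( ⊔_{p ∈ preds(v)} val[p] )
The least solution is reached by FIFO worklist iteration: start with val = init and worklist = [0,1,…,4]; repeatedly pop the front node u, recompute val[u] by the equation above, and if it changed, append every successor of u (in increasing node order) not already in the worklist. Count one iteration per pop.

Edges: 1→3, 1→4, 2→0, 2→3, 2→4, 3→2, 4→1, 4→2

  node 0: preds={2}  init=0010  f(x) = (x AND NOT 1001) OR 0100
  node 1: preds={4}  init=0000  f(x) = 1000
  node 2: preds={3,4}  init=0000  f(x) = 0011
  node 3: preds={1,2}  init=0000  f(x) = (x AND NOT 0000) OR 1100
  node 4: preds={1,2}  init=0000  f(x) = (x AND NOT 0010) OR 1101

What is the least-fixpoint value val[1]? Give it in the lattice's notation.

Worklist (8 pops):
  #1 pop 0: in=0000 → 0110 (was 0010); enqueue []
  #2 pop 1: in=0000 → 1000 (was 0000); enqueue []
  #3 pop 2: in=0000 → 0011 (was 0000); enqueue [0]
  #4 pop 3: in=1011 → 1111 (was 0000); enqueue [2]
  #5 pop 4: in=1011 → 1101 (was 0000); enqueue [1]
  #6 pop 0: in=0011 → 0110 (no change)
  #7 pop 2: in=1111 → 0011 (no change)
  #8 pop 1: in=1101 → 1000 (no change)

Fixpoint:
  val[0] = 0110
  val[1] = 1000
  val[2] = 0011
  val[3] = 1111
  val[4] = 1101

1000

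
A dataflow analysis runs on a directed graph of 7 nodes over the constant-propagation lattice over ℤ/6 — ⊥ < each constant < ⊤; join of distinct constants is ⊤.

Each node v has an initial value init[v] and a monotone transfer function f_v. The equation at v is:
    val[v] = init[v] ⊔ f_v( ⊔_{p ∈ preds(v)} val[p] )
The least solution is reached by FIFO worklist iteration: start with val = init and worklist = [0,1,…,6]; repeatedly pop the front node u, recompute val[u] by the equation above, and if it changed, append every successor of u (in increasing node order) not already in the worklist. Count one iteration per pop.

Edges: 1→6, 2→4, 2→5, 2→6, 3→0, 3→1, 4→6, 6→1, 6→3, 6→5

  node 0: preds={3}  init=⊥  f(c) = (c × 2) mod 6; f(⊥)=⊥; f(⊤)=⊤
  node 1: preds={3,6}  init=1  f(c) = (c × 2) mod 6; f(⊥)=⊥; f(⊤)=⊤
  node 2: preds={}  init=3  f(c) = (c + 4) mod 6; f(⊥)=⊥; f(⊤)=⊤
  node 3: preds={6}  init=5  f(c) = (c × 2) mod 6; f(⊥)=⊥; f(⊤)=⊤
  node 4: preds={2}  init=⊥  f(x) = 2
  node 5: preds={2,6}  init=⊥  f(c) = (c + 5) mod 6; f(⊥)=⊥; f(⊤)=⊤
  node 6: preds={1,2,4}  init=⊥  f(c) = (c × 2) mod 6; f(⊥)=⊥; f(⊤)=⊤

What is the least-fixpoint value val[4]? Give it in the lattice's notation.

Trace (12 dequeues):
  [1] u=0 | in 5 | out 4 | prev ⊥ | push {}
  [2] u=1 | in 5 | out ⊤ | prev 1 | push {}
  [3] u=2 | in ⊥ | out 3 | ==
  [4] u=3 | in ⊥ | out 5 | ==
  [5] u=4 | in 3 | out 2 | prev ⊥ | push {}
  [6] u=5 | in 3 | out 2 | prev ⊥ | push {}
  [7] u=6 | in ⊤ | out ⊤ | prev ⊥ | push {1,3,5}
  [8] u=1 | in ⊤ | out ⊤ | ==
  [9] u=3 | in ⊤ | out ⊤ | prev 5 | push {0,1}
  [10] u=5 | in ⊤ | out ⊤ | prev 2 | push {}
  [11] u=0 | in ⊤ | out ⊤ | prev 4 | push {}
  [12] u=1 | in ⊤ | out ⊤ | ==

Converged values:
  [0] ⊤
  [1] ⊤
  [2] 3
  [3] ⊤
  [4] 2
  [5] ⊤
  [6] ⊤

2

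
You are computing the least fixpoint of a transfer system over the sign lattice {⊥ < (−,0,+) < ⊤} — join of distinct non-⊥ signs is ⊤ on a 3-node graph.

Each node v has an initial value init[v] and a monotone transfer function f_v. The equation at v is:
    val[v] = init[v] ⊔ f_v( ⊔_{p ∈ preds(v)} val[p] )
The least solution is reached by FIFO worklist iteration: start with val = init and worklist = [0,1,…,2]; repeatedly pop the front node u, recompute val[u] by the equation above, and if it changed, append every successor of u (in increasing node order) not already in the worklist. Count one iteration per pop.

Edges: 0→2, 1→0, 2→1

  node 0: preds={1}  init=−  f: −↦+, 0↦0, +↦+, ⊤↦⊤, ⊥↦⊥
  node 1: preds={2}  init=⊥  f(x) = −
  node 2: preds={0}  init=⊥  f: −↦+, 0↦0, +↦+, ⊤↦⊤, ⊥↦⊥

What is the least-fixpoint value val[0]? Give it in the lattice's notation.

Worklist (7 pops):
  #1 pop 0: in=⊥ → − (no change)
  #2 pop 1: in=⊥ → − (was ⊥); enqueue [0]
  #3 pop 2: in=− → + (was ⊥); enqueue [1]
  #4 pop 0: in=− → ⊤ (was −); enqueue [2]
  #5 pop 1: in=+ → − (no change)
  #6 pop 2: in=⊤ → ⊤ (was +); enqueue [1]
  #7 pop 1: in=⊤ → − (no change)

Fixpoint:
  val[0] = ⊤
  val[1] = −
  val[2] = ⊤

⊤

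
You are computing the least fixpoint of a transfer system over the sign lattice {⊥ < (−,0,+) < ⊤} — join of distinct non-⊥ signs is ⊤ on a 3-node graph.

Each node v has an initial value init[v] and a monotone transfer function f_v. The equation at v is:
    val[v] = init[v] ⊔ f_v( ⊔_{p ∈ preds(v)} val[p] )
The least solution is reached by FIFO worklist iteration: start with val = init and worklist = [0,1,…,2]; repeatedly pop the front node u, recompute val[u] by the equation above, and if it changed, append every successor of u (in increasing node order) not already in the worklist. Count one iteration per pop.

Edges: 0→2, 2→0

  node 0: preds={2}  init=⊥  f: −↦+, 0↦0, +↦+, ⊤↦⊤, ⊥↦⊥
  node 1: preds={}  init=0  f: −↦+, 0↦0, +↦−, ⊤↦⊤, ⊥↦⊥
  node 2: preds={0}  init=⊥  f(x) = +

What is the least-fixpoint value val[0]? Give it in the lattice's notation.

+

Trace (5 dequeues):
  [1] u=0 | in ⊥ | out ⊥ | ==
  [2] u=1 | in ⊥ | out 0 | ==
  [3] u=2 | in ⊥ | out + | prev ⊥ | push {0}
  [4] u=0 | in + | out + | prev ⊥ | push {2}
  [5] u=2 | in + | out + | ==

Converged values:
  [0] +
  [1] 0
  [2] +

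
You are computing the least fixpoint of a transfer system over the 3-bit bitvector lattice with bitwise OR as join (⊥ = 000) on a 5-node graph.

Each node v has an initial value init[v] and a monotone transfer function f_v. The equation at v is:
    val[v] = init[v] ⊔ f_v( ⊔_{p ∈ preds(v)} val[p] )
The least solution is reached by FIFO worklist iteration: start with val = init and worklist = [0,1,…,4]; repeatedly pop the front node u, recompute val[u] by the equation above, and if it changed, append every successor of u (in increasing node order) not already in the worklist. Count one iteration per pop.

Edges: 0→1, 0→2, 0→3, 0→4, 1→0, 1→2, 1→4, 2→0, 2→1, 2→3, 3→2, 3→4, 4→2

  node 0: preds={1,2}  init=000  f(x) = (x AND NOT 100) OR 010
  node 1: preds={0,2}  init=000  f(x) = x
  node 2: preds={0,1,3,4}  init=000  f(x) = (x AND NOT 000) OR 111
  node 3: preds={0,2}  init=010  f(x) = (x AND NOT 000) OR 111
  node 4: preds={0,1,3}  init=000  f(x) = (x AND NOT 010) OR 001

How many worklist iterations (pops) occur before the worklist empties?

11

Trace (11 dequeues):
  [1] u=0 | in 000 | out 010 | prev 000 | push {}
  [2] u=1 | in 010 | out 010 | prev 000 | push {0}
  [3] u=2 | in 010 | out 111 | prev 000 | push {1}
  [4] u=3 | in 111 | out 111 | prev 010 | push {2}
  [5] u=4 | in 111 | out 101 | prev 000 | push {}
  [6] u=0 | in 111 | out 011 | prev 010 | push {3,4}
  [7] u=1 | in 111 | out 111 | prev 010 | push {0}
  [8] u=2 | in 111 | out 111 | ==
  [9] u=3 | in 111 | out 111 | ==
  [10] u=4 | in 111 | out 101 | ==
  [11] u=0 | in 111 | out 011 | ==

Converged values:
  [0] 011
  [1] 111
  [2] 111
  [3] 111
  [4] 101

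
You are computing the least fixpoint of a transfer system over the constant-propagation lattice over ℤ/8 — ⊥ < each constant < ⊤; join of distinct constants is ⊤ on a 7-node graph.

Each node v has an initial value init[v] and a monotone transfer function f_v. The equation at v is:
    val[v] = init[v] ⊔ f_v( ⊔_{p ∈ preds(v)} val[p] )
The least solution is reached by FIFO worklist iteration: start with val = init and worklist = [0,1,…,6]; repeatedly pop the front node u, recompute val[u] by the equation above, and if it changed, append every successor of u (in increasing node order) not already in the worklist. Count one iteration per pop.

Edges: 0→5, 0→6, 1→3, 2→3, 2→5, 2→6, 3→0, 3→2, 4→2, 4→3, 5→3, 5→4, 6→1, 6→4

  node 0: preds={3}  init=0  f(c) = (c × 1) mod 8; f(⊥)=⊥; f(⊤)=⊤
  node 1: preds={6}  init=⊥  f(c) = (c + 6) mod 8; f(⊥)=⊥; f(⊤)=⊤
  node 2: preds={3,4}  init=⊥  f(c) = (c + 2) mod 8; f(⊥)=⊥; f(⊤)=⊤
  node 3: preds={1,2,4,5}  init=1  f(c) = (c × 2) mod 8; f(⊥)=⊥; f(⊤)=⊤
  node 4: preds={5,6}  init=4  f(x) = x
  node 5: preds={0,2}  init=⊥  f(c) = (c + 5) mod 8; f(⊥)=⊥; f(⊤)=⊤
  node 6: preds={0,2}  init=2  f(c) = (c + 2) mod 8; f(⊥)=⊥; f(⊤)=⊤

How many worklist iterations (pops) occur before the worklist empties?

13

Iteration log — 13 steps:
  step 1. node 0  ⊔preds=1  new=⊤  old=0  +wl: 
  step 2. node 1  ⊔preds=2  new=0  old=⊥  +wl: 
  step 3. node 2  ⊔preds=⊤  new=⊤  old=⊥  +wl: 
  step 4. node 3  ⊔preds=⊤  new=⊤  old=1  +wl: 0,2
  step 5. node 4  ⊔preds=2  new=⊤  old=4  +wl: 3
  step 6. node 5  ⊔preds=⊤  new=⊤  old=⊥  +wl: 4
  step 7. node 6  ⊔preds=⊤  new=⊤  old=2  +wl: 1
  step 8. node 0  ⊔preds=⊤  new=⊤  stable
  step 9. node 2  ⊔preds=⊤  new=⊤  stable
  step 10. node 3  ⊔preds=⊤  new=⊤  stable
  step 11. node 4  ⊔preds=⊤  new=⊤  stable
  step 12. node 1  ⊔preds=⊤  new=⊤  old=0  +wl: 3
  step 13. node 3  ⊔preds=⊤  new=⊤  stable

Least fixpoint reached:
  node 0: ⊤
  node 1: ⊤
  node 2: ⊤
  node 3: ⊤
  node 4: ⊤
  node 5: ⊤
  node 6: ⊤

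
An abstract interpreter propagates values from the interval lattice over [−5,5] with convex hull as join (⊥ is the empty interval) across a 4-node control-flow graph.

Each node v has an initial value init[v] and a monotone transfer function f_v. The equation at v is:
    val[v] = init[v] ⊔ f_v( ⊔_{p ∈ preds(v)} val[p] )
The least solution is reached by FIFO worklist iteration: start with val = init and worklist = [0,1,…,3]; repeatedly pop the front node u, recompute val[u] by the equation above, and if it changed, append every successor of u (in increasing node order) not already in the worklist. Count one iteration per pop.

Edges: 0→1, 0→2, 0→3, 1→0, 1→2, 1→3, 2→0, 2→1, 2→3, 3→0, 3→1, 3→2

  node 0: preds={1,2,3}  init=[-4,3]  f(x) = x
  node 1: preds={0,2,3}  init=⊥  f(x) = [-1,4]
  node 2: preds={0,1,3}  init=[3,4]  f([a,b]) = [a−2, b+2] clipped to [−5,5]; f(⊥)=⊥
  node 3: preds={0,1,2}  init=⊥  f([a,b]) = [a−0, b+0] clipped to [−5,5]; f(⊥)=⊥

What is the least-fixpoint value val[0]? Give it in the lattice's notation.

[-5,5]

Trace (8 dequeues):
  [1] u=0 | in [3,4] | out [-4,4] | prev [-4,3] | push {}
  [2] u=1 | in [-4,4] | out [-1,4] | prev ⊥ | push {0}
  [3] u=2 | in [-4,4] | out [-5,5] | prev [3,4] | push {1}
  [4] u=3 | in [-5,5] | out [-5,5] | prev ⊥ | push {2}
  [5] u=0 | in [-5,5] | out [-5,5] | prev [-4,4] | push {3}
  [6] u=1 | in [-5,5] | out [-1,4] | ==
  [7] u=2 | in [-5,5] | out [-5,5] | ==
  [8] u=3 | in [-5,5] | out [-5,5] | ==

Converged values:
  [0] [-5,5]
  [1] [-1,4]
  [2] [-5,5]
  [3] [-5,5]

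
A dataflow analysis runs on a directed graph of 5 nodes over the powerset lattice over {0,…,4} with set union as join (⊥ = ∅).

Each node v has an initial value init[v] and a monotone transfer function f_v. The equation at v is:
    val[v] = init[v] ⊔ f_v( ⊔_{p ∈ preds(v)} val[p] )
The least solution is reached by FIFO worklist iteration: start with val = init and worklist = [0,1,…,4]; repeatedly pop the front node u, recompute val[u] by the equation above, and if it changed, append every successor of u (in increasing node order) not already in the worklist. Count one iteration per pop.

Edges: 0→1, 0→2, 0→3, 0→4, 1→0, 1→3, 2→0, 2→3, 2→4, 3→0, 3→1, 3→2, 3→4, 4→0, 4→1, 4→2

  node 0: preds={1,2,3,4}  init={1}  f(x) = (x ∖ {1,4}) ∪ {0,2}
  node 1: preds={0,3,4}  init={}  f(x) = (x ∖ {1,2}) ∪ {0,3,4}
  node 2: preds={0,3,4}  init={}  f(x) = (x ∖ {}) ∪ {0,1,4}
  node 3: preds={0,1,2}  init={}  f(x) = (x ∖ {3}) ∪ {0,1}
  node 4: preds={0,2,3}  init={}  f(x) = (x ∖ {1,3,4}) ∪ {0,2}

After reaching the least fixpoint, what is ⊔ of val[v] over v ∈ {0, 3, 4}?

{0,1,2,3,4}

Iteration log — 11 steps:
  step 1. node 0  ⊔preds={}  new={0,1,2}  old={1}  +wl: 
  step 2. node 1  ⊔preds={0,1,2}  new={0,3,4}  old={}  +wl: 0
  step 3. node 2  ⊔preds={0,1,2}  new={0,1,2,4}  old={}  +wl: 
  step 4. node 3  ⊔preds={0,1,2,3,4}  new={0,1,2,4}  old={}  +wl: 1,2
  step 5. node 4  ⊔preds={0,1,2,4}  new={0,2}  old={}  +wl: 
  step 6. node 0  ⊔preds={0,1,2,3,4}  new={0,1,2,3}  old={0,1,2}  +wl: 3,4
  step 7. node 1  ⊔preds={0,1,2,3,4}  new={0,3,4}  stable
  step 8. node 2  ⊔preds={0,1,2,3,4}  new={0,1,2,3,4}  old={0,1,2,4}  +wl: 0
  step 9. node 3  ⊔preds={0,1,2,3,4}  new={0,1,2,4}  stable
  step 10. node 4  ⊔preds={0,1,2,3,4}  new={0,2}  stable
  step 11. node 0  ⊔preds={0,1,2,3,4}  new={0,1,2,3}  stable

Least fixpoint reached:
  node 0: {0,1,2,3}
  node 1: {0,3,4}
  node 2: {0,1,2,3,4}
  node 3: {0,1,2,4}
  node 4: {0,2}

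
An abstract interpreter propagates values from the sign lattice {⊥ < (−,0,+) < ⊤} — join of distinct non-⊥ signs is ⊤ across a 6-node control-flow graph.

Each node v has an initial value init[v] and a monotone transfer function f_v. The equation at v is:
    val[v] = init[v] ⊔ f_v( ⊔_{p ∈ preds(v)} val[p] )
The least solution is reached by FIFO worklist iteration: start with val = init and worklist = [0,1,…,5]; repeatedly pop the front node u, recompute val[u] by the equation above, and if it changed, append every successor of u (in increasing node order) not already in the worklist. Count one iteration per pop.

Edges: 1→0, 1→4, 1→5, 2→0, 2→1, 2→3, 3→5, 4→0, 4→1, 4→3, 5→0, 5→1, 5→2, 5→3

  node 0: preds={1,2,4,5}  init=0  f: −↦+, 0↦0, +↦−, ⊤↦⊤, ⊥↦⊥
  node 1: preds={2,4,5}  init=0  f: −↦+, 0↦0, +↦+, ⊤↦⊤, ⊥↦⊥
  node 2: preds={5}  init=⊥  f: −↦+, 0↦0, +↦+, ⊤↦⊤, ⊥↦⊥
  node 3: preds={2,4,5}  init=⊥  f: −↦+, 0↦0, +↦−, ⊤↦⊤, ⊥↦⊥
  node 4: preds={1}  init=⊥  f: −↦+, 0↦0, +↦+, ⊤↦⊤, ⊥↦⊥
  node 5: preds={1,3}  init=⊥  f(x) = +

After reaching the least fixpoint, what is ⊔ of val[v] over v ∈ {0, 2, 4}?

⊤

Worklist (16 pops):
  #1 pop 0: in=0 → 0 (no change)
  #2 pop 1: in=⊥ → 0 (no change)
  #3 pop 2: in=⊥ → ⊥ (no change)
  #4 pop 3: in=⊥ → ⊥ (no change)
  #5 pop 4: in=0 → 0 (was ⊥); enqueue [0,1,3]
  #6 pop 5: in=0 → + (was ⊥); enqueue [2]
  #7 pop 0: in=⊤ → ⊤ (was 0); enqueue []
  #8 pop 1: in=⊤ → ⊤ (was 0); enqueue [0,4,5]
  #9 pop 3: in=⊤ → ⊤ (was ⊥); enqueue []
  #10 pop 2: in=+ → + (was ⊥); enqueue [1,3]
  #11 pop 0: in=⊤ → ⊤ (no change)
  #12 pop 4: in=⊤ → ⊤ (was 0); enqueue [0]
  #13 pop 5: in=⊤ → + (no change)
  #14 pop 1: in=⊤ → ⊤ (no change)
  #15 pop 3: in=⊤ → ⊤ (no change)
  #16 pop 0: in=⊤ → ⊤ (no change)

Fixpoint:
  val[0] = ⊤
  val[1] = ⊤
  val[2] = +
  val[3] = ⊤
  val[4] = ⊤
  val[5] = +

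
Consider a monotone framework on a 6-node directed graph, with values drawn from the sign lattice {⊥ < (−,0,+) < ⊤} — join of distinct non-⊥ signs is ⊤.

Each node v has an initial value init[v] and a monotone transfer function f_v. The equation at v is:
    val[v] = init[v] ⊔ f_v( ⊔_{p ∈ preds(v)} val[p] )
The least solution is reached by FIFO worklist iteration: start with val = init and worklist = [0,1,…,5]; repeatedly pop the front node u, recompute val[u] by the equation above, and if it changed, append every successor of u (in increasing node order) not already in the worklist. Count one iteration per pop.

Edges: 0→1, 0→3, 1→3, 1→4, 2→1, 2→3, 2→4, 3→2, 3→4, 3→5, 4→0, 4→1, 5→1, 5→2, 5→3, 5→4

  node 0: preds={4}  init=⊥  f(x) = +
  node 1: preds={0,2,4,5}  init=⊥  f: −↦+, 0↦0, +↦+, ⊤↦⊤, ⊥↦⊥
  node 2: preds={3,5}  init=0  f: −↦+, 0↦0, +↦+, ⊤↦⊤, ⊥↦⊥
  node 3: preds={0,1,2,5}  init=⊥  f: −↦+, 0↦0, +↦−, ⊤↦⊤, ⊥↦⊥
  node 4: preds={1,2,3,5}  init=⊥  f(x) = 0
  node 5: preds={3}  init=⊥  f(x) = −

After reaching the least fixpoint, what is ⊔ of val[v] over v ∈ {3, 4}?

Trace (11 dequeues):
  [1] u=0 | in ⊥ | out + | prev ⊥ | push {}
  [2] u=1 | in ⊤ | out ⊤ | prev ⊥ | push {}
  [3] u=2 | in ⊥ | out 0 | ==
  [4] u=3 | in ⊤ | out ⊤ | prev ⊥ | push {2}
  [5] u=4 | in ⊤ | out 0 | prev ⊥ | push {0,1}
  [6] u=5 | in ⊤ | out − | prev ⊥ | push {3,4}
  [7] u=2 | in ⊤ | out ⊤ | prev 0 | push {}
  [8] u=0 | in 0 | out + | ==
  [9] u=1 | in ⊤ | out ⊤ | ==
  [10] u=3 | in ⊤ | out ⊤ | ==
  [11] u=4 | in ⊤ | out 0 | ==

Converged values:
  [0] +
  [1] ⊤
  [2] ⊤
  [3] ⊤
  [4] 0
  [5] −

⊤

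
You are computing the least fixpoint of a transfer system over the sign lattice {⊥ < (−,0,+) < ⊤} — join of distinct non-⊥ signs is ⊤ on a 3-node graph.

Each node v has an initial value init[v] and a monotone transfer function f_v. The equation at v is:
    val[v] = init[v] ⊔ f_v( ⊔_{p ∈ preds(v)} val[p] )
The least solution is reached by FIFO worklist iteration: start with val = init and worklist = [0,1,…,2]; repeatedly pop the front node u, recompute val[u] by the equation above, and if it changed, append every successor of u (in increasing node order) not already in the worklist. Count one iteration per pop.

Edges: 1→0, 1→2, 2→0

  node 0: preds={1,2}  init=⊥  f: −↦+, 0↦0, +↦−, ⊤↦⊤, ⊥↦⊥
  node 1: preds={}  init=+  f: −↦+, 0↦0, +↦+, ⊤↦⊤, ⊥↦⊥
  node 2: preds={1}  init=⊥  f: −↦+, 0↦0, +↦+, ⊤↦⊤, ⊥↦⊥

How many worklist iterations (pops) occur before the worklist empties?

4

Worklist (4 pops):
  #1 pop 0: in=+ → − (was ⊥); enqueue []
  #2 pop 1: in=⊥ → + (no change)
  #3 pop 2: in=+ → + (was ⊥); enqueue [0]
  #4 pop 0: in=+ → − (no change)

Fixpoint:
  val[0] = −
  val[1] = +
  val[2] = +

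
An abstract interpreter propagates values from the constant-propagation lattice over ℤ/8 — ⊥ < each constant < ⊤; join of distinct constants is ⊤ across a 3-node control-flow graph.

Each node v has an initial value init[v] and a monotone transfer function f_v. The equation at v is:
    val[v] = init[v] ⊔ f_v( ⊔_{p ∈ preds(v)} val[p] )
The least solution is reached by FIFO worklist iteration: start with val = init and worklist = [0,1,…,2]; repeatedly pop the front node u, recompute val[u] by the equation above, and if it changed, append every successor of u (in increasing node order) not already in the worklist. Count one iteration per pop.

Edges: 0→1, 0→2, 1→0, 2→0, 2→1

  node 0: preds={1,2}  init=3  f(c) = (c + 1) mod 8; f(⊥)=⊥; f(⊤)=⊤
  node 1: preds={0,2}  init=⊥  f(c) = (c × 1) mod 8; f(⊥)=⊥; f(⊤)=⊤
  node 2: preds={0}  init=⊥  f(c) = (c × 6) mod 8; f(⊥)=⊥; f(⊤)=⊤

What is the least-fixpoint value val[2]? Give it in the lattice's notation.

⊤

Iteration log — 8 steps:
  step 1. node 0  ⊔preds=⊥  new=3  stable
  step 2. node 1  ⊔preds=3  new=3  old=⊥  +wl: 0
  step 3. node 2  ⊔preds=3  new=2  old=⊥  +wl: 1
  step 4. node 0  ⊔preds=⊤  new=⊤  old=3  +wl: 2
  step 5. node 1  ⊔preds=⊤  new=⊤  old=3  +wl: 0
  step 6. node 2  ⊔preds=⊤  new=⊤  old=2  +wl: 1
  step 7. node 0  ⊔preds=⊤  new=⊤  stable
  step 8. node 1  ⊔preds=⊤  new=⊤  stable

Least fixpoint reached:
  node 0: ⊤
  node 1: ⊤
  node 2: ⊤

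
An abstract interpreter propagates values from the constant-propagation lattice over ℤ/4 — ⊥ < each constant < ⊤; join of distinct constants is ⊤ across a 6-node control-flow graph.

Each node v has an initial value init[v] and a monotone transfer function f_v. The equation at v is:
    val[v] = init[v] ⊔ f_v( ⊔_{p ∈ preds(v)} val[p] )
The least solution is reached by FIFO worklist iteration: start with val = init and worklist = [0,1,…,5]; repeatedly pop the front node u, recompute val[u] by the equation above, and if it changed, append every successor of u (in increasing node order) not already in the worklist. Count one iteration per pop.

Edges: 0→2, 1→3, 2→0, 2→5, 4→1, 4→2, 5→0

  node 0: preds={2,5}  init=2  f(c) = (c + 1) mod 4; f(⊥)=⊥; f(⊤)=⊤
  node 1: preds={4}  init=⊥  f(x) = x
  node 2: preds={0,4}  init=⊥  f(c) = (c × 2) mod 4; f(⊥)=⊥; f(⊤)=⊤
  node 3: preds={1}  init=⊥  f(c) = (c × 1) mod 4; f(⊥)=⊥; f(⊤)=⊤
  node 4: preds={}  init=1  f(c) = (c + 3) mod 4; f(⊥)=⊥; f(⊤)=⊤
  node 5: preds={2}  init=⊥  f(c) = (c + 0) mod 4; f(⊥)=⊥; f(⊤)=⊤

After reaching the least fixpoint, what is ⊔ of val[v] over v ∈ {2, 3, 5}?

⊤

Trace (8 dequeues):
  [1] u=0 | in ⊥ | out 2 | ==
  [2] u=1 | in 1 | out 1 | prev ⊥ | push {}
  [3] u=2 | in ⊤ | out ⊤ | prev ⊥ | push {0}
  [4] u=3 | in 1 | out 1 | prev ⊥ | push {}
  [5] u=4 | in ⊥ | out 1 | ==
  [6] u=5 | in ⊤ | out ⊤ | prev ⊥ | push {}
  [7] u=0 | in ⊤ | out ⊤ | prev 2 | push {2}
  [8] u=2 | in ⊤ | out ⊤ | ==

Converged values:
  [0] ⊤
  [1] 1
  [2] ⊤
  [3] 1
  [4] 1
  [5] ⊤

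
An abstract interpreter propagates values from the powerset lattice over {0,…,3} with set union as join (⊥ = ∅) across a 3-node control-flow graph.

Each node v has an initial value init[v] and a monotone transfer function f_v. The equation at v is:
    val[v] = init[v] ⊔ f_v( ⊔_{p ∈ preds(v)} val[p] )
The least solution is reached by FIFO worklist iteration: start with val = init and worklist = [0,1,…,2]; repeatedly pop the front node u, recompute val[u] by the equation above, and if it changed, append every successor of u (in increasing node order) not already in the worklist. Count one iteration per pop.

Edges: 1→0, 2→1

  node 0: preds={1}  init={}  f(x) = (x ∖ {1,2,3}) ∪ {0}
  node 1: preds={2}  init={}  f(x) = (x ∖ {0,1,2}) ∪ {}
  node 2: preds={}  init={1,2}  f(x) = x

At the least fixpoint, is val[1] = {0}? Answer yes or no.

no

Trace (3 dequeues):
  [1] u=0 | in {} | out {0} | prev {} | push {}
  [2] u=1 | in {1,2} | out {} | ==
  [3] u=2 | in {} | out {1,2} | ==

Converged values:
  [0] {0}
  [1] {}
  [2] {1,2}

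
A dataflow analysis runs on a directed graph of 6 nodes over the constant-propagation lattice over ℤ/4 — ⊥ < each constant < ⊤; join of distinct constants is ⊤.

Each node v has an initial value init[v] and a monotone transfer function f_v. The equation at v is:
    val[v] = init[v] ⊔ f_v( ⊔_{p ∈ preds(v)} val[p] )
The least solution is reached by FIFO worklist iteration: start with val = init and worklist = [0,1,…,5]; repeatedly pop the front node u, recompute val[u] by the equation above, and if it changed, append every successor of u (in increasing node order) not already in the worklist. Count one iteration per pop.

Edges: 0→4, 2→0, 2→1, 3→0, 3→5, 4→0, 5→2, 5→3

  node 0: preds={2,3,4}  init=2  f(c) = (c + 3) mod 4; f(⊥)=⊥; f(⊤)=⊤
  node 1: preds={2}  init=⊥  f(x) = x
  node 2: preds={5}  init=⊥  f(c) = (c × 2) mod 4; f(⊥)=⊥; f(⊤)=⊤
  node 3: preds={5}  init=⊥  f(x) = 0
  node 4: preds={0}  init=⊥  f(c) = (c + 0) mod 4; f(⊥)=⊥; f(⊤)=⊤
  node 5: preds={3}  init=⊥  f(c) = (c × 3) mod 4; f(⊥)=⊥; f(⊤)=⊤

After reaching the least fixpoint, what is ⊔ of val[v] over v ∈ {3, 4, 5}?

⊤

Trace (12 dequeues):
  [1] u=0 | in ⊥ | out 2 | ==
  [2] u=1 | in ⊥ | out ⊥ | ==
  [3] u=2 | in ⊥ | out ⊥ | ==
  [4] u=3 | in ⊥ | out 0 | prev ⊥ | push {0}
  [5] u=4 | in 2 | out 2 | prev ⊥ | push {}
  [6] u=5 | in 0 | out 0 | prev ⊥ | push {2,3}
  [7] u=0 | in ⊤ | out ⊤ | prev 2 | push {4}
  [8] u=2 | in 0 | out 0 | prev ⊥ | push {0,1}
  [9] u=3 | in 0 | out 0 | ==
  [10] u=4 | in ⊤ | out ⊤ | prev 2 | push {}
  [11] u=0 | in ⊤ | out ⊤ | ==
  [12] u=1 | in 0 | out 0 | prev ⊥ | push {}

Converged values:
  [0] ⊤
  [1] 0
  [2] 0
  [3] 0
  [4] ⊤
  [5] 0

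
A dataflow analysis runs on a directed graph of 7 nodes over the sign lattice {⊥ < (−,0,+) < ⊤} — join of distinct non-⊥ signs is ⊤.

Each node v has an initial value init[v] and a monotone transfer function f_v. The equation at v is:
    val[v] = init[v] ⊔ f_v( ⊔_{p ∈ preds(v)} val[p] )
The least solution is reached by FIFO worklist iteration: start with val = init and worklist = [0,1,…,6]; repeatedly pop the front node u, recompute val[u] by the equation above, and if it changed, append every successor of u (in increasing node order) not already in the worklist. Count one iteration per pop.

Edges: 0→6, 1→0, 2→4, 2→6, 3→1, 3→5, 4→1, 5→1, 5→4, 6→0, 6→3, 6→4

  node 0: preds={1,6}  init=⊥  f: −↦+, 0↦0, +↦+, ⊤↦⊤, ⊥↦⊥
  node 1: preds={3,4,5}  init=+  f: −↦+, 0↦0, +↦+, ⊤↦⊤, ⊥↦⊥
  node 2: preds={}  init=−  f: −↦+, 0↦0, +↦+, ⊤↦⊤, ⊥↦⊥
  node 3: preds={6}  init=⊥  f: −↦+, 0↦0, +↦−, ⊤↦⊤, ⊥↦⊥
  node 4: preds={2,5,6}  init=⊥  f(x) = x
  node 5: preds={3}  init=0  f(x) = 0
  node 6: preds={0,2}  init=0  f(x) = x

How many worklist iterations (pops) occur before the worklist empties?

Iteration log — 13 steps:
  step 1. node 0  ⊔preds=⊤  new=⊤  old=⊥  +wl: 
  step 2. node 1  ⊔preds=0  new=⊤  old=+  +wl: 0
  step 3. node 2  ⊔preds=⊥  new=−  stable
  step 4. node 3  ⊔preds=0  new=0  old=⊥  +wl: 1
  step 5. node 4  ⊔preds=⊤  new=⊤  old=⊥  +wl: 
  step 6. node 5  ⊔preds=0  new=0  stable
  step 7. node 6  ⊔preds=⊤  new=⊤  old=0  +wl: 3,4
  step 8. node 0  ⊔preds=⊤  new=⊤  stable
  step 9. node 1  ⊔preds=⊤  new=⊤  stable
  step 10. node 3  ⊔preds=⊤  new=⊤  old=0  +wl: 1,5
  step 11. node 4  ⊔preds=⊤  new=⊤  stable
  step 12. node 1  ⊔preds=⊤  new=⊤  stable
  step 13. node 5  ⊔preds=⊤  new=0  stable

Least fixpoint reached:
  node 0: ⊤
  node 1: ⊤
  node 2: −
  node 3: ⊤
  node 4: ⊤
  node 5: 0
  node 6: ⊤

13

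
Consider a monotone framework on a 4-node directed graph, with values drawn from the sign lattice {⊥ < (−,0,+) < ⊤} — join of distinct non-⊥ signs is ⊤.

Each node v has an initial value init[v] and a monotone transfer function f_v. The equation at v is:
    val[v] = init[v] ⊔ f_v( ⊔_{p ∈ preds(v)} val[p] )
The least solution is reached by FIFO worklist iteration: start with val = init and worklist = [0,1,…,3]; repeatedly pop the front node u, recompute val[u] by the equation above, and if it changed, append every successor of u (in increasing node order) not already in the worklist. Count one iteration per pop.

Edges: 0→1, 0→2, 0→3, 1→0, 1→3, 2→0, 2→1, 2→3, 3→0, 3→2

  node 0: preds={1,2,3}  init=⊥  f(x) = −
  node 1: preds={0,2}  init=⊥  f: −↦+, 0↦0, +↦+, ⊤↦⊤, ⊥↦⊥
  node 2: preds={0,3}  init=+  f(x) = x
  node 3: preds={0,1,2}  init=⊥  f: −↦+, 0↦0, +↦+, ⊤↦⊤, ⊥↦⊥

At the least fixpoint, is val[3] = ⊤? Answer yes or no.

Iteration log — 7 steps:
  step 1. node 0  ⊔preds=+  new=−  old=⊥  +wl: 
  step 2. node 1  ⊔preds=⊤  new=⊤  old=⊥  +wl: 0
  step 3. node 2  ⊔preds=−  new=⊤  old=+  +wl: 1
  step 4. node 3  ⊔preds=⊤  new=⊤  old=⊥  +wl: 2
  step 5. node 0  ⊔preds=⊤  new=−  stable
  step 6. node 1  ⊔preds=⊤  new=⊤  stable
  step 7. node 2  ⊔preds=⊤  new=⊤  stable

Least fixpoint reached:
  node 0: −
  node 1: ⊤
  node 2: ⊤
  node 3: ⊤

yes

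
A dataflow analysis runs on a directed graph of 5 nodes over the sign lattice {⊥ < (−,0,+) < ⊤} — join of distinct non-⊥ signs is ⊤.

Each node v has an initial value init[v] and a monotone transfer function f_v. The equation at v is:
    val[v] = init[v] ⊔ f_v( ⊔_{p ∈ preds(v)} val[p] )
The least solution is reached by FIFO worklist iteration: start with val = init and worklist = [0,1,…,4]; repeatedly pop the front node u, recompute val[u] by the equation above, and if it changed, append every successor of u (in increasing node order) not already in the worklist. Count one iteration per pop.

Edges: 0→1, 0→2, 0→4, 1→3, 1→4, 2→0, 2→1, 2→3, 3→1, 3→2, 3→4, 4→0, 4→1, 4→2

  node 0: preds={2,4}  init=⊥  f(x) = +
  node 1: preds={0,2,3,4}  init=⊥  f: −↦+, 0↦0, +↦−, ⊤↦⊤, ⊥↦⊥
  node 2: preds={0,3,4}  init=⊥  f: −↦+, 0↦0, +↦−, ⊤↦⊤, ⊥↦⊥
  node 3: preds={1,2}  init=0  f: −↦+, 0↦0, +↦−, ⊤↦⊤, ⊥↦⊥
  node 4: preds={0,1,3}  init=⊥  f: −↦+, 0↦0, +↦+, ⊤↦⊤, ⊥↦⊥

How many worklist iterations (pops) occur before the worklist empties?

8

Iteration log — 8 steps:
  step 1. node 0  ⊔preds=⊥  new=+  old=⊥  +wl: 
  step 2. node 1  ⊔preds=⊤  new=⊤  old=⊥  +wl: 
  step 3. node 2  ⊔preds=⊤  new=⊤  old=⊥  +wl: 0,1
  step 4. node 3  ⊔preds=⊤  new=⊤  old=0  +wl: 2
  step 5. node 4  ⊔preds=⊤  new=⊤  old=⊥  +wl: 
  step 6. node 0  ⊔preds=⊤  new=+  stable
  step 7. node 1  ⊔preds=⊤  new=⊤  stable
  step 8. node 2  ⊔preds=⊤  new=⊤  stable

Least fixpoint reached:
  node 0: +
  node 1: ⊤
  node 2: ⊤
  node 3: ⊤
  node 4: ⊤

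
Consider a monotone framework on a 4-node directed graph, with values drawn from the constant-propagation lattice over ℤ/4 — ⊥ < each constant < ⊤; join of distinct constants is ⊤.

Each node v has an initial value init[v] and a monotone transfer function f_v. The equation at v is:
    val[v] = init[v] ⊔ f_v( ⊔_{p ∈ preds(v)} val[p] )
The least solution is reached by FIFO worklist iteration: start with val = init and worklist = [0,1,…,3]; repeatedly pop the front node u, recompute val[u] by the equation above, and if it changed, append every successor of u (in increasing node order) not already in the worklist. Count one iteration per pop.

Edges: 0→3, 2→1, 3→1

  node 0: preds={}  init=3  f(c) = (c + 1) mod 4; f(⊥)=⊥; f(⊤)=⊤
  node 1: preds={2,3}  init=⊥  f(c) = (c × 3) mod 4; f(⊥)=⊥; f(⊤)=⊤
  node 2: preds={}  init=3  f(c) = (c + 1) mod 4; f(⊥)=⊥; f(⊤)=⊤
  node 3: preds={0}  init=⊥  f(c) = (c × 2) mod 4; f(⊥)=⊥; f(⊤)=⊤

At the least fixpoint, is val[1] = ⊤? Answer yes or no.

yes

Trace (5 dequeues):
  [1] u=0 | in ⊥ | out 3 | ==
  [2] u=1 | in 3 | out 1 | prev ⊥ | push {}
  [3] u=2 | in ⊥ | out 3 | ==
  [4] u=3 | in 3 | out 2 | prev ⊥ | push {1}
  [5] u=1 | in ⊤ | out ⊤ | prev 1 | push {}

Converged values:
  [0] 3
  [1] ⊤
  [2] 3
  [3] 2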